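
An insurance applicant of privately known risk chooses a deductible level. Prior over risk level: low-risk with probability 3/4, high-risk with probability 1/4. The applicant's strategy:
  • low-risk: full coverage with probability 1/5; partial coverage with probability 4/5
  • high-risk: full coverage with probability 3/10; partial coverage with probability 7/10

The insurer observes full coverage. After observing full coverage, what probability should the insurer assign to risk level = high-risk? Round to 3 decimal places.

0.333

P(full coverage) = (3/4)·(1/5) + (1/4)·(3/10) = 9/40
P(high-risk | full coverage) = ((1/4)·(3/10)) / (9/40) = (3/40) / (9/40) = 1/3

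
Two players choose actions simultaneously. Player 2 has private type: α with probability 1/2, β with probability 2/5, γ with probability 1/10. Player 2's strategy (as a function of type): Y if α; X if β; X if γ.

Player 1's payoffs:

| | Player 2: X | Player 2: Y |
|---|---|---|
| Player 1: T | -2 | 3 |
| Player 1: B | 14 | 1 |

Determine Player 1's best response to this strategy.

E[T] = 1/2·(3) + 2/5·(-2) + 1/10·(-2) = 1/2
E[B] = 1/2·(1) + 2/5·(14) + 1/10·(14) = 15/2
Best response: B (15/2 is the largest).

B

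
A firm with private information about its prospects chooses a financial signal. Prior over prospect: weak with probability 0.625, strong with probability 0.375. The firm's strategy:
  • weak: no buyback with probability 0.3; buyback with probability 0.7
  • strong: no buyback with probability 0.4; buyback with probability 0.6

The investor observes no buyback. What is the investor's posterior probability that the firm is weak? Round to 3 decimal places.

0.556

Apply Bayes' rule using the sender's strategy as the likelihood.
P(no buyback) = 0.625·0.3 + 0.375·0.4 = 0.3375
P(weak | no buyback) = (0.625·0.3) / 0.3375 = 0.1875 / 0.3375 = 0.555556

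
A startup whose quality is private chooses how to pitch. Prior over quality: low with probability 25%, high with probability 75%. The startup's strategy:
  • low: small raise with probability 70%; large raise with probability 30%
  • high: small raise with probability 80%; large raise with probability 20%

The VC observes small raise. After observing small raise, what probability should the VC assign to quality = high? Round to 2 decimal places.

Apply Bayes' rule using the sender's strategy as the likelihood.
P(small raise) = 0.25·0.7 + 0.75·0.8 = 0.775
P(high | small raise) = (0.75·0.8) / 0.775 = 0.6 / 0.775 = 0.774194

0.77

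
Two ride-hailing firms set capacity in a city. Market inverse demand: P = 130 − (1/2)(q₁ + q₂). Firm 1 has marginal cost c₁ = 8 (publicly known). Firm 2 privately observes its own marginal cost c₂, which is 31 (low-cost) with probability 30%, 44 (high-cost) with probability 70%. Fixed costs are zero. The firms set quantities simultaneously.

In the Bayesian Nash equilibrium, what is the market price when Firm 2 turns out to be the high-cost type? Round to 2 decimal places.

61.32

Firm 2 with cost c maximizes (130 − (1/2)(q₁+q₂) − c)·q₂, giving q₂(c) = (130 − c − (1/2)q₁).
E[c₂] = 0.3·31 + 0.7·44 = 40.1
Firm 1's FOC against E[q₂] yields q₁ = (130 − 2·8 + E[c₂])/(3/2) = (130 − 16 + 40.1)/(3/2) = 102.733.
q₂(high-cost) = 34.6333, so P = 130 − (1/2)·(102.733 + 34.6333) = 61.3167.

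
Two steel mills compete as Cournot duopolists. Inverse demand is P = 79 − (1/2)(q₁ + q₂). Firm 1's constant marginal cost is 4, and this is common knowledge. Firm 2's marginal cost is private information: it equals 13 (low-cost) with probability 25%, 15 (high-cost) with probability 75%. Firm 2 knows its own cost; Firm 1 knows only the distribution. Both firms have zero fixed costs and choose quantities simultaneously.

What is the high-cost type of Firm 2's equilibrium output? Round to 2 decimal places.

Firm 2 with cost c maximizes (79 − (1/2)(q₁+q₂) − c)·q₂, giving q₂(c) = (79 − c − (1/2)q₁).
E[c₂] = 0.25·13 + 0.75·15 = 14.5
Firm 1's FOC against E[q₂] yields q₁ = (79 − 2·4 + E[c₂])/(3/2) = (79 − 8 + 14.5)/(3/2) = 57.
q₂(high-cost) = (79 − 15 − (1/2)·57) = 35.5.

35.50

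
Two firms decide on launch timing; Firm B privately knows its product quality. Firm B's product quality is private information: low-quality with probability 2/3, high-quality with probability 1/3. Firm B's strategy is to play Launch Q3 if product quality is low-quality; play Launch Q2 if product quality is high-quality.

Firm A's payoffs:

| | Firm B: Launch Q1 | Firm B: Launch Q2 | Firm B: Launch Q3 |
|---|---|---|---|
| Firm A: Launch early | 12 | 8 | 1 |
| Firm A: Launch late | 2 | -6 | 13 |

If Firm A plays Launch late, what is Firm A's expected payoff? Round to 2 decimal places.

Take the expectation over Firm B's product quality, weighting each type's action by its prior probability.
E[Launch late] = 2/3·13 + 1/3·(-6) = 26/3 + (-2) = 20/3

6.67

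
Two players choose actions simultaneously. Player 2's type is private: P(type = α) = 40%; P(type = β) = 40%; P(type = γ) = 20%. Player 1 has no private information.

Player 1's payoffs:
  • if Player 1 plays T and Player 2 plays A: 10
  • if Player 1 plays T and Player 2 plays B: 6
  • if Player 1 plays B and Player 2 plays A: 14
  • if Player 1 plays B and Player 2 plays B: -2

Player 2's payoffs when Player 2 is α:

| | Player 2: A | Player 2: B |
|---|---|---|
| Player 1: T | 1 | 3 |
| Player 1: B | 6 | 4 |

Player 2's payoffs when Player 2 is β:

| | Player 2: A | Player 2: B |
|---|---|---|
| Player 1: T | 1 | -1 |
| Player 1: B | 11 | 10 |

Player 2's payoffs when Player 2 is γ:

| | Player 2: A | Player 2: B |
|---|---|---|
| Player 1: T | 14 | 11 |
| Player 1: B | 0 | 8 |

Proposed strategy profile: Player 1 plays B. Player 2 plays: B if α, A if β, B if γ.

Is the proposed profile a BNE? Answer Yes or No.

A profile is a BNE iff every type of every player is best-responding given beliefs about the other side.
Player 1 plays B: E[B] = 0.4·(-2) + 0.4·(14) + 0.2·(-2) = 4.4; E[T] = 7.6. Not best-responding. ✗
Player 2 (type α), facing B: A gives 6, B gives 4. Proposed B is not best — profitable deviation exists. ✗
Player 2 (type β), facing B: A gives 11, B gives 10. Proposed A is best. ✓
Player 2 (type γ), facing B: A gives 0, B gives 8. Proposed B is best. ✓

No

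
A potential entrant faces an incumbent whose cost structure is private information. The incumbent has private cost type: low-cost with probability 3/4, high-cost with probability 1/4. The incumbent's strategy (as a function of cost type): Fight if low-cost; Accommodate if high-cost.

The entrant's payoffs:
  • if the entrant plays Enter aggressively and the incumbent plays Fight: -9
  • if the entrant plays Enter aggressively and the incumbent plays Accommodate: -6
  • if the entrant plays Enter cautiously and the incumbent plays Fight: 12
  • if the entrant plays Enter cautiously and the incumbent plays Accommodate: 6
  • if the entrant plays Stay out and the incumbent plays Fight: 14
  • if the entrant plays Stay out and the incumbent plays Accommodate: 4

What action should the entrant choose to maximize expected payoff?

Stay out

E[Enter aggressively] = 3/4·(-9) + 1/4·(-6) = -33/4
E[Enter cautiously] = 3/4·(12) + 1/4·(6) = 21/2
E[Stay out] = 3/4·(14) + 1/4·(4) = 23/2
Best response: Stay out (23/2 is the largest).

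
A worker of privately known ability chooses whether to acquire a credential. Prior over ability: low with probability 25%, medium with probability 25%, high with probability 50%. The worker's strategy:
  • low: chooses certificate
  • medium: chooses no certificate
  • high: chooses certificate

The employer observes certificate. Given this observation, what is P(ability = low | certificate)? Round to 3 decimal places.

0.333

P(certificate) = 0.25·1 + 0.25·0 + 0.5·1 = 0.75
P(low | certificate) = (0.25·1) / 0.75 = 0.25 / 0.75 = 0.333333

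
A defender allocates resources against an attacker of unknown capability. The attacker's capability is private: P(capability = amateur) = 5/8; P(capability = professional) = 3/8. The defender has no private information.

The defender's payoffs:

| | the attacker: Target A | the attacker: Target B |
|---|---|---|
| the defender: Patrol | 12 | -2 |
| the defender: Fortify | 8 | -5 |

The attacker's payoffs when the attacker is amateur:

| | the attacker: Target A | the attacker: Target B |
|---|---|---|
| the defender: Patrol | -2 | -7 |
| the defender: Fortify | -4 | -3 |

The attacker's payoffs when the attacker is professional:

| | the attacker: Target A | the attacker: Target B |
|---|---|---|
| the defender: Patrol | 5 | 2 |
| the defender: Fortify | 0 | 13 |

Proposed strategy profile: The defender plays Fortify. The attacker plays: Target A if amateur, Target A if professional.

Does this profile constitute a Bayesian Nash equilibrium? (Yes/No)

The defender plays Fortify: E[Fortify] = 5/8·(8) + 3/8·(8) = 8; E[Patrol] = 12. Not best-responding. ✗
The attacker (capability amateur), facing Fortify: Target A gives -4, Target B gives -3. Proposed Target A is not best — profitable deviation exists. ✗
The attacker (capability professional), facing Fortify: Target A gives 0, Target B gives 13. Proposed Target A is not best — profitable deviation exists. ✗

No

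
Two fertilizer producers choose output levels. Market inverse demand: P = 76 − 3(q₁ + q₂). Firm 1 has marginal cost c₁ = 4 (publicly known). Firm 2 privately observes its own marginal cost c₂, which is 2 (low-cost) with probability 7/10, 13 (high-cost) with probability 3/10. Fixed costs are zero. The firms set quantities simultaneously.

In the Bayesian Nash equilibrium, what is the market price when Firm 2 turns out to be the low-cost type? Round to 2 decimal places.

26.78

Type-c best response for Firm 2: q₂(c) = (76 − c)/6 − q₁/2.
Firm 1 maximizes expected profit; its first-order condition is 76 − 6q₁ − 3E[q₂] − 4 = 0.
Substituting E[q₂] and solving: E[c₂] = 5.3, so q₁ = (76 − 2·4 + 5.3)/9 = 8.14444.
q₂(low-cost) = 8.26111, so P = 76 − 3·(8.14444 + 8.26111) = 26.7833.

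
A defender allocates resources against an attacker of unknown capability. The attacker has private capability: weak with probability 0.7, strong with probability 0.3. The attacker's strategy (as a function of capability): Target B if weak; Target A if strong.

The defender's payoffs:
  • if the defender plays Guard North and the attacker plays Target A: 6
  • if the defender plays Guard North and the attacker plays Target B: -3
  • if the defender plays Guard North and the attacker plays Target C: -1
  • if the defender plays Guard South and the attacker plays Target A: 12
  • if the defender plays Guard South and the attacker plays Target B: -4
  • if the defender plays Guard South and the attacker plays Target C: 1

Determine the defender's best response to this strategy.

Guard South

E[Guard North] = 0.7·(-3) + 0.3·(6) = -0.3
E[Guard South] = 0.7·(-4) + 0.3·(12) = 0.8
Best response: Guard South (0.8 is the largest).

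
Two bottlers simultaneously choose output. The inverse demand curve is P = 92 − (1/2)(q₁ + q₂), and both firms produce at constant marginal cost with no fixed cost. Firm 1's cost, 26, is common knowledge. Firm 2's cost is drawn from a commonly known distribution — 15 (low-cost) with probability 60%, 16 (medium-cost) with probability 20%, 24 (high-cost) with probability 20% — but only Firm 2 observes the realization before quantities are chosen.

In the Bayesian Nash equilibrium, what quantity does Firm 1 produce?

38

Firm 2 with cost c maximizes (92 − (1/2)(q₁+q₂) − c)·q₂, giving q₂(c) = (92 − c − (1/2)q₁).
E[c₂] = 0.6·15 + 0.2·16 + 0.2·24 = 17
Firm 1's FOC against E[q₂] yields q₁ = (92 − 2·26 + E[c₂])/(3/2) = (92 − 52 + 17)/(3/2) = 38.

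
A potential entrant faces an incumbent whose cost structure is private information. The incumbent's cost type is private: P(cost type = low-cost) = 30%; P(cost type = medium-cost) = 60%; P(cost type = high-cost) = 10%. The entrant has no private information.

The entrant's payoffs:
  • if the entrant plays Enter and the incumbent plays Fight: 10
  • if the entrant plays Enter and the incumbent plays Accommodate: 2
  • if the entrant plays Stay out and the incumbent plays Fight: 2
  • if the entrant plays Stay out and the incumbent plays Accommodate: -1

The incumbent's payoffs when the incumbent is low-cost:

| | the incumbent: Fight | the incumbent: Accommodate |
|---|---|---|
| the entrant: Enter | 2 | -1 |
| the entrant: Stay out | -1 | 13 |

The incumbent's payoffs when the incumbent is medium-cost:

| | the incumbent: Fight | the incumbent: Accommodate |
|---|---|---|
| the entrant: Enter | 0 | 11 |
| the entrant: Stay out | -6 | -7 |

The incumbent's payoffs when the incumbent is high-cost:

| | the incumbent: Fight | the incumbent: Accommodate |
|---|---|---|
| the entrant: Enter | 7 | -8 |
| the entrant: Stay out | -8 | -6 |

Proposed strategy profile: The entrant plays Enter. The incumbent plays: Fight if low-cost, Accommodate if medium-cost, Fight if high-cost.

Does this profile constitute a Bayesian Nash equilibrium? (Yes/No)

Yes

A profile is a BNE iff every type of every player is best-responding given beliefs about the other side.
The entrant plays Enter: E[Enter] = 0.3·(10) + 0.6·(2) + 0.1·(10) = 5.2; E[Stay out] = 0.2. Best-responding. ✓
The incumbent (cost type low-cost), facing Enter: Fight gives 2, Accommodate gives -1. Proposed Fight is best. ✓
The incumbent (cost type medium-cost), facing Enter: Fight gives 0, Accommodate gives 11. Proposed Accommodate is best. ✓
The incumbent (cost type high-cost), facing Enter: Fight gives 7, Accommodate gives -8. Proposed Fight is best. ✓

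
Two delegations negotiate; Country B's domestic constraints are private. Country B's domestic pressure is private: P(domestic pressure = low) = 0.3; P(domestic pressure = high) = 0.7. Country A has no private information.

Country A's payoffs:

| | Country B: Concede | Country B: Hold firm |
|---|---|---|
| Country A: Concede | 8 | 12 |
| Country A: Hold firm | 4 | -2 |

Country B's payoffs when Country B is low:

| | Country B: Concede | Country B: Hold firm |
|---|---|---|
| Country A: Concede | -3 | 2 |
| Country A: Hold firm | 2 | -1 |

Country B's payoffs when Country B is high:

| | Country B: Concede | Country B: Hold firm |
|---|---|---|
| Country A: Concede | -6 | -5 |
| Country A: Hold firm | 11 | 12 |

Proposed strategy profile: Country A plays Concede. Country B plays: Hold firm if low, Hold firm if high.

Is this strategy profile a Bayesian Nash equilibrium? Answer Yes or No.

A profile is a BNE iff every type of every player is best-responding given beliefs about the other side.
Country A plays Concede: E[Concede] = 0.3·(12) + 0.7·(12) = 12; E[Hold firm] = -2. Best-responding. ✓
Country B (domestic pressure low), facing Concede: Concede gives -3, Hold firm gives 2. Proposed Hold firm is best. ✓
Country B (domestic pressure high), facing Concede: Concede gives -6, Hold firm gives -5. Proposed Hold firm is best. ✓

Yes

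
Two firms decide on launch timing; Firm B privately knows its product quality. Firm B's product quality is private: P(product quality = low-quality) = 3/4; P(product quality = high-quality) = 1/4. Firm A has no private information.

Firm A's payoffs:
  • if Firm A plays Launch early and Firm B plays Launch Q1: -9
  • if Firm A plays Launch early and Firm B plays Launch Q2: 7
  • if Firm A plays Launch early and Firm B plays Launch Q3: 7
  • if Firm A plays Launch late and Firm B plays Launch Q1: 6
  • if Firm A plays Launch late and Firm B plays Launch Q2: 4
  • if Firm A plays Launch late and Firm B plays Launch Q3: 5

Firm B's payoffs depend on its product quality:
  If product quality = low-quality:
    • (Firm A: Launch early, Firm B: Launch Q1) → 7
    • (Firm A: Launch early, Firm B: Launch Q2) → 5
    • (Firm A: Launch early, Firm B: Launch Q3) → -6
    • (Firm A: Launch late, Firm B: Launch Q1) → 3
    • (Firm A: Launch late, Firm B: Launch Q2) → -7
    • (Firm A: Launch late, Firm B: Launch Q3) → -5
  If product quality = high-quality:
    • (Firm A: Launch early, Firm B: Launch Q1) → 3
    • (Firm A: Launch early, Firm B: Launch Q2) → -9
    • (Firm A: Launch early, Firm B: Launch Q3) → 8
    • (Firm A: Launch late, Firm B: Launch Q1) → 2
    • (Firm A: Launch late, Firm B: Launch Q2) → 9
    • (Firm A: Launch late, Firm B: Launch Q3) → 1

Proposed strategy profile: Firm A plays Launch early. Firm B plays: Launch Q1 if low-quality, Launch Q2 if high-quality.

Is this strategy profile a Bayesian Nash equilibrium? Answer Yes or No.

Firm A plays Launch early: E[Launch early] = 3/4·(-9) + 1/4·(7) = -5; E[Launch late] = 11/2. Not best-responding. ✗
Firm B (product quality low-quality), facing Launch early: Launch Q1 gives 7, Launch Q2 gives 5, Launch Q3 gives -6. Proposed Launch Q1 is best. ✓
Firm B (product quality high-quality), facing Launch early: Launch Q1 gives 3, Launch Q2 gives -9, Launch Q3 gives 8. Proposed Launch Q2 is not best — profitable deviation exists. ✗

No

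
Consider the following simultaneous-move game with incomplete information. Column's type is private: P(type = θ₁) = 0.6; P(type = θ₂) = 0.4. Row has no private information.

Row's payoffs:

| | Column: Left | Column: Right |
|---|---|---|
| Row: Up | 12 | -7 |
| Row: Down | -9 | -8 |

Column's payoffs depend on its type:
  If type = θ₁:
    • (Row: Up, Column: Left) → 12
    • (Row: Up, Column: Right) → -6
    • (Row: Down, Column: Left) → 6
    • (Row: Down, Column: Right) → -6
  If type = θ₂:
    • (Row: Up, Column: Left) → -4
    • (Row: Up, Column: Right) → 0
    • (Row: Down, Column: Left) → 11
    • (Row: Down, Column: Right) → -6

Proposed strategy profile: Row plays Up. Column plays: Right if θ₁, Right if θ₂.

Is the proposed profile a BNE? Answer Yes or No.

A profile is a BNE iff every type of every player is best-responding given beliefs about the other side.
Row plays Up: E[Up] = 0.6·(-7) + 0.4·(-7) = -7; E[Down] = -8. Best-responding. ✓
Column (type θ₁), facing Up: Left gives 12, Right gives -6. Proposed Right is not best — profitable deviation exists. ✗
Column (type θ₂), facing Up: Left gives -4, Right gives 0. Proposed Right is best. ✓

No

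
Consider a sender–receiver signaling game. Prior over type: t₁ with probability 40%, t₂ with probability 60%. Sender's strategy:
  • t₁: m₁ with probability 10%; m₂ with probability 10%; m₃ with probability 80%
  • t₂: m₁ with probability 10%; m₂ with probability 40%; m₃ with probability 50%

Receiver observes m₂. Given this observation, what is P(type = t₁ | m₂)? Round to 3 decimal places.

P(m₂) = 0.4·0.1 + 0.6·0.4 = 0.28
P(t₁ | m₂) = (0.4·0.1) / 0.28 = 0.04 / 0.28 = 0.142857

0.143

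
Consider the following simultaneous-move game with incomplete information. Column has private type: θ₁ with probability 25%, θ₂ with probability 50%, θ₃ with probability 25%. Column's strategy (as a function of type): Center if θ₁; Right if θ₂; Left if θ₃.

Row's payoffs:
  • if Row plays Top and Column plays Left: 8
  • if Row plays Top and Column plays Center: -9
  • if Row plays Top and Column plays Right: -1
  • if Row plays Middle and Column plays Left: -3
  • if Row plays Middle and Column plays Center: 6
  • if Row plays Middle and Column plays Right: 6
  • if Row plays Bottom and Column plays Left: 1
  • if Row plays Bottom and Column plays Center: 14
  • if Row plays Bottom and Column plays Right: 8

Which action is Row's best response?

Bottom

E[Top] = 0.25·(-9) + 0.5·(-1) + 0.25·(8) = -0.75
E[Middle] = 0.25·(6) + 0.5·(6) + 0.25·(-3) = 3.75
E[Bottom] = 0.25·(14) + 0.5·(8) + 0.25·(1) = 7.75
Best response: Bottom (7.75 is the largest).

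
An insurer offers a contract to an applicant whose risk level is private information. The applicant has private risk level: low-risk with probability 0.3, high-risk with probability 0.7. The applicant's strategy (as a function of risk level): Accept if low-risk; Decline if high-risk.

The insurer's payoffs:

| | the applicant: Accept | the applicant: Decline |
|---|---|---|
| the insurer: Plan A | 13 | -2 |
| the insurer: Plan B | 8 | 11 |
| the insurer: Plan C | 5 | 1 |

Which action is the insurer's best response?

Plan B

Compute the insurer's expected payoff for each action, taking the expectation over the applicant's type.
E[Plan A] = 0.3·(13) + 0.7·(-2) = 2.5
E[Plan B] = 0.3·(8) + 0.7·(11) = 10.1
E[Plan C] = 0.3·(5) + 0.7·(1) = 2.2
Best response: Plan B (10.1 is the largest).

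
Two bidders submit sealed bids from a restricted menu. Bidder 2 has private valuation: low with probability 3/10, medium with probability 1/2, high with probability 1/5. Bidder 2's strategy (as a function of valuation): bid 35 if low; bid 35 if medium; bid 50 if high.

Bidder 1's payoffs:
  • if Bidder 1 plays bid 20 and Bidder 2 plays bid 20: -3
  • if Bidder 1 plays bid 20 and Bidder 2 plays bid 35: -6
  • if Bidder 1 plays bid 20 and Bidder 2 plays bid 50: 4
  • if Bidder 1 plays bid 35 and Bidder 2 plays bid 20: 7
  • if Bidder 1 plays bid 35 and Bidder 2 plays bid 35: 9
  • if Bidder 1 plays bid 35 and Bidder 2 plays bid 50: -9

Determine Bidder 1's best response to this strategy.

E[bid 20] = 3/10·(-6) + 1/2·(-6) + 1/5·(4) = -4
E[bid 35] = 3/10·(9) + 1/2·(9) + 1/5·(-9) = 27/5
Best response: bid 35 (27/5 is the largest).

bid 35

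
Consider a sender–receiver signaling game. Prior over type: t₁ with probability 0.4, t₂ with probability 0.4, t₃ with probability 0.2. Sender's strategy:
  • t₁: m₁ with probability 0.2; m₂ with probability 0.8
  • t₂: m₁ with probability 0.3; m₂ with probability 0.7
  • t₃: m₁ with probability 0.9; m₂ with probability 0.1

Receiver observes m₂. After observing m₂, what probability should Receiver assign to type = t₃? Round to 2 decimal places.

P(m₂) = 0.4·0.8 + 0.4·0.7 + 0.2·0.1 = 0.62
P(t₃ | m₂) = (0.2·0.1) / 0.62 = 0.02 / 0.62 = 0.0322581

0.03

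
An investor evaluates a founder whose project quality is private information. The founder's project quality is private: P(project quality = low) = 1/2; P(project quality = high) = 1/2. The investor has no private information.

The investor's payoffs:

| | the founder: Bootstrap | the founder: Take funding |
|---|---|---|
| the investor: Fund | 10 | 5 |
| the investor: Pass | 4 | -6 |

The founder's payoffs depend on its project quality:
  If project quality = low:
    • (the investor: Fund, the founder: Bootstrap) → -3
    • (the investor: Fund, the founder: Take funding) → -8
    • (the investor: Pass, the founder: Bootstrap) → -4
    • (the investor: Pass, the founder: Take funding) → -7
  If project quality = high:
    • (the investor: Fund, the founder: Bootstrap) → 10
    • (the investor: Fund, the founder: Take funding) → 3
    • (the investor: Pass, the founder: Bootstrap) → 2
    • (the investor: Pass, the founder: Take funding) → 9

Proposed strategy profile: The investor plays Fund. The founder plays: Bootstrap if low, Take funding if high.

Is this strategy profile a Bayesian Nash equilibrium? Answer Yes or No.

No

A profile is a BNE iff every type of every player is best-responding given beliefs about the other side.
The investor plays Fund: E[Fund] = 1/2·(10) + 1/2·(5) = 15/2; E[Pass] = -1. Best-responding. ✓
The founder (project quality low), facing Fund: Bootstrap gives -3, Take funding gives -8. Proposed Bootstrap is best. ✓
The founder (project quality high), facing Fund: Bootstrap gives 10, Take funding gives 3. Proposed Take funding is not best — profitable deviation exists. ✗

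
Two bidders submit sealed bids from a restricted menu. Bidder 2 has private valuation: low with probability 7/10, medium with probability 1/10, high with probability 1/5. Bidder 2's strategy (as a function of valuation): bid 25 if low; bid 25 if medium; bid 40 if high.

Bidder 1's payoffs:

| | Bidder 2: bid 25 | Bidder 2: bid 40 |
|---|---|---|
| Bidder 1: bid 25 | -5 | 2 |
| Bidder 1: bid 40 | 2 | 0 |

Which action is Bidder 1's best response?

bid 40

Compute Bidder 1's expected payoff for each action, taking the expectation over Bidder 2's type.
E[bid 25] = 7/10·(-5) + 1/10·(-5) + 1/5·(2) = -18/5
E[bid 40] = 7/10·(2) + 1/10·(2) + 1/5·(0) = 8/5
Best response: bid 40 (8/5 is the largest).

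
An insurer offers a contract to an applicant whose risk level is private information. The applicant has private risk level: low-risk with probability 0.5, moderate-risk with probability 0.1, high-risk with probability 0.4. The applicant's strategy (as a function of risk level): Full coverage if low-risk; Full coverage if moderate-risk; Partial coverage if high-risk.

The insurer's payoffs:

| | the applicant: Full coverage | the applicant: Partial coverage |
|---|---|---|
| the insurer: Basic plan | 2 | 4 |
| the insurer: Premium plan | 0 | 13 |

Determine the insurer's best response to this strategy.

Premium plan

E[Basic plan] = 0.5·(2) + 0.1·(2) + 0.4·(4) = 2.8
E[Premium plan] = 0.5·(0) + 0.1·(0) + 0.4·(13) = 5.2
Best response: Premium plan (5.2 is the largest).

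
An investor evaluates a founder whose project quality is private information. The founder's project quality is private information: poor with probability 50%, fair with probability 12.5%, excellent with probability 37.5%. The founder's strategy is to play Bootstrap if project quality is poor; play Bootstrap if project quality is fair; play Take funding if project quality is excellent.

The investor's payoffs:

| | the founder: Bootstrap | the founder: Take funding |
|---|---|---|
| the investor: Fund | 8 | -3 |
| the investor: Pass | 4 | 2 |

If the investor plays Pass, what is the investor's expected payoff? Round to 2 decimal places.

3.25

Take the expectation over the founder's project quality, weighting each type's action by its prior probability.
E[Pass] = 0.5·4 + 0.125·4 + 0.375·2 = 2 + 0.5 + 0.75 = 3.25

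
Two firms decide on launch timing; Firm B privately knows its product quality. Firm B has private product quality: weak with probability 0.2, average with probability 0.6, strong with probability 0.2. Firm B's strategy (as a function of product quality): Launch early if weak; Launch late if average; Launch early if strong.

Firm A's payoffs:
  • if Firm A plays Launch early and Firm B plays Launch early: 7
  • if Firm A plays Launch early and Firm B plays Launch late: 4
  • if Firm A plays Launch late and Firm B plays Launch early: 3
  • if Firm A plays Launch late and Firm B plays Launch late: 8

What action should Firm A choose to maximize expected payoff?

Launch late

E[Launch early] = 0.2·(7) + 0.6·(4) + 0.2·(7) = 5.2
E[Launch late] = 0.2·(3) + 0.6·(8) + 0.2·(3) = 6
Best response: Launch late (6 is the largest).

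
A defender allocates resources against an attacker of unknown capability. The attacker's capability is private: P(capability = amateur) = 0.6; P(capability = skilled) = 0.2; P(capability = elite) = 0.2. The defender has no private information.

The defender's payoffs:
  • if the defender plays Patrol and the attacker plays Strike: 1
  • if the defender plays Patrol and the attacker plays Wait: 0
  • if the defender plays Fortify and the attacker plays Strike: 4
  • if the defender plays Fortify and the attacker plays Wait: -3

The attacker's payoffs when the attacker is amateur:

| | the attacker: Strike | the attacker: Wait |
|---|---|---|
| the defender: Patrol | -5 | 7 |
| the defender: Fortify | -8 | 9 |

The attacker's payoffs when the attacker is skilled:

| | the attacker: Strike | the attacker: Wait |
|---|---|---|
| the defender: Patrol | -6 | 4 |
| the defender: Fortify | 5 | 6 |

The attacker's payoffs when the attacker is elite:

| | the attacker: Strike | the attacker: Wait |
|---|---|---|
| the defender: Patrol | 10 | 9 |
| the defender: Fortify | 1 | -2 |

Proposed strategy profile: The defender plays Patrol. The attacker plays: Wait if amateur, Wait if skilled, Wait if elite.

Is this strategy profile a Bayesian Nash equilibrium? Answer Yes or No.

No

The defender plays Patrol: E[Patrol] = 0.6·(0) + 0.2·(0) + 0.2·(0) = 0; E[Fortify] = -3. Best-responding. ✓
The attacker (capability amateur), facing Patrol: Strike gives -5, Wait gives 7. Proposed Wait is best. ✓
The attacker (capability skilled), facing Patrol: Strike gives -6, Wait gives 4. Proposed Wait is best. ✓
The attacker (capability elite), facing Patrol: Strike gives 10, Wait gives 9. Proposed Wait is not best — profitable deviation exists. ✗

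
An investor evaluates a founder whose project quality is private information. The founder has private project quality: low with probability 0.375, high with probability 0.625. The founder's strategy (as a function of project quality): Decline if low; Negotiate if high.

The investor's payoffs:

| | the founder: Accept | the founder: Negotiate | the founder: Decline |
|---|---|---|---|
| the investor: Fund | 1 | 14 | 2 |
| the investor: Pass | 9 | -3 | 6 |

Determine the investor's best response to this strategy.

Compute the investor's expected payoff for each action, taking the expectation over the founder's type.
E[Fund] = 0.375·(2) + 0.625·(14) = 9.5
E[Pass] = 0.375·(6) + 0.625·(-3) = 0.375
Best response: Fund (9.5 is the largest).

Fund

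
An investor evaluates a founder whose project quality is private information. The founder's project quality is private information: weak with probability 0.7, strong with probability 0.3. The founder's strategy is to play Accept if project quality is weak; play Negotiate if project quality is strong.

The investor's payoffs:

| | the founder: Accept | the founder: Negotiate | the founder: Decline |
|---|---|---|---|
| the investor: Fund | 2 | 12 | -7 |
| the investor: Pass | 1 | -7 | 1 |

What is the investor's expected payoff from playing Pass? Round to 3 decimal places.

E[Pass] = 0.7·1 + 0.3·(-7) = 0.7 + (-2.1) = -1.4

-1.400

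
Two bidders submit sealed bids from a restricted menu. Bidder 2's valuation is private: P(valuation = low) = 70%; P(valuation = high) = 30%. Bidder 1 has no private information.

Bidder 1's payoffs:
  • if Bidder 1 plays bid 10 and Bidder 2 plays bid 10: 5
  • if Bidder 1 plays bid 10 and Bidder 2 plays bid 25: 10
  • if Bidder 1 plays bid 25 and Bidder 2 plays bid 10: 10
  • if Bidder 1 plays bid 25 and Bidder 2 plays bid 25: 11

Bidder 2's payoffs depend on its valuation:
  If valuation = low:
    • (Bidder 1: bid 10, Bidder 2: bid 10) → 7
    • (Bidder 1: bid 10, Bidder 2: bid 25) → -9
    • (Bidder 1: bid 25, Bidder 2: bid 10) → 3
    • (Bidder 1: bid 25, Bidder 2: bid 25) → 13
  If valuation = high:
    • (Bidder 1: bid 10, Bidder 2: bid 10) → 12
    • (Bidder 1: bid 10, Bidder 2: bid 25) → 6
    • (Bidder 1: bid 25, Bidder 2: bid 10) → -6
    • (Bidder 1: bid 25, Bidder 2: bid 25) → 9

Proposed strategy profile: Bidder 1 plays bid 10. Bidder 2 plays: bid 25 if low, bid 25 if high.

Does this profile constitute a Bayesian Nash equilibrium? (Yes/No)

No

Bidder 1 plays bid 10: E[bid 10] = 0.7·(10) + 0.3·(10) = 10; E[bid 25] = 11. Not best-responding. ✗
Bidder 2 (valuation low), facing bid 10: bid 10 gives 7, bid 25 gives -9. Proposed bid 25 is not best — profitable deviation exists. ✗
Bidder 2 (valuation high), facing bid 10: bid 10 gives 12, bid 25 gives 6. Proposed bid 25 is not best — profitable deviation exists. ✗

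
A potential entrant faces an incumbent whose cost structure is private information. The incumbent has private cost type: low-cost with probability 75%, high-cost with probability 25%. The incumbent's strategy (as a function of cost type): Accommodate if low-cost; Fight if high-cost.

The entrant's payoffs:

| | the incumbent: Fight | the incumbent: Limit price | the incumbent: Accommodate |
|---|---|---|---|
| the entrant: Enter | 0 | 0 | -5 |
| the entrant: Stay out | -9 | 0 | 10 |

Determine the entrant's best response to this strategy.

E[Enter] = 0.75·(-5) + 0.25·(0) = -3.75
E[Stay out] = 0.75·(10) + 0.25·(-9) = 5.25
Best response: Stay out (5.25 is the largest).

Stay out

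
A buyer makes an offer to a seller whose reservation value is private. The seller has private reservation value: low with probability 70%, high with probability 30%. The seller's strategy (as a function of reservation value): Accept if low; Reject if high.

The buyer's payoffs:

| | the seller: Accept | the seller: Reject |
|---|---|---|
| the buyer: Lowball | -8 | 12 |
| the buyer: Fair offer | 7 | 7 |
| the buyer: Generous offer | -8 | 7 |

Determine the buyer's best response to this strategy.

Compute the buyer's expected payoff for each action, taking the expectation over the seller's type.
E[Lowball] = 0.7·(-8) + 0.3·(12) = -2
E[Fair offer] = 0.7·(7) + 0.3·(7) = 7
E[Generous offer] = 0.7·(-8) + 0.3·(7) = -3.5
Best response: Fair offer (7 is the largest).

Fair offer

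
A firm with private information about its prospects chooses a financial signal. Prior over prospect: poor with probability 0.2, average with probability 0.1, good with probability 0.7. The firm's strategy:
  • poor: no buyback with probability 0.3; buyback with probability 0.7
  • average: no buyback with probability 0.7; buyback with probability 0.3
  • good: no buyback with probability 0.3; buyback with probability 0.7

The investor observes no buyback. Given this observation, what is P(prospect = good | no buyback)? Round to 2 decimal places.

0.62

P(no buyback) = 0.2·0.3 + 0.1·0.7 + 0.7·0.3 = 0.34
P(good | no buyback) = (0.7·0.3) / 0.34 = 0.21 / 0.34 = 0.617647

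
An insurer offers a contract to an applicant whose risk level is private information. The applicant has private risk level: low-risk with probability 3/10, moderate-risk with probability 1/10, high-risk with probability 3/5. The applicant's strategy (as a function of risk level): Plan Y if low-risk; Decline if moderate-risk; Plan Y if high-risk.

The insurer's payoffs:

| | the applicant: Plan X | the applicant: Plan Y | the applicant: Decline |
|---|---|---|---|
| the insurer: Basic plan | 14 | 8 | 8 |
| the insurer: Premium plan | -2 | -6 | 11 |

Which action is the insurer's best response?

E[Basic plan] = 3/10·(8) + 1/10·(8) + 3/5·(8) = 8
E[Premium plan] = 3/10·(-6) + 1/10·(11) + 3/5·(-6) = -43/10
Best response: Basic plan (8 is the largest).

Basic plan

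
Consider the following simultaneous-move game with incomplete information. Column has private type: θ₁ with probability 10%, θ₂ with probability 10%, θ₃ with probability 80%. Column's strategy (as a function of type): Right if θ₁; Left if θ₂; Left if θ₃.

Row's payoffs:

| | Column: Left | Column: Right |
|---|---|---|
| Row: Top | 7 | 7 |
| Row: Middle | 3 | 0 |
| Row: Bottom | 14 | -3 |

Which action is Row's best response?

Bottom

Compute Row's expected payoff for each action, taking the expectation over Column's type.
E[Top] = 0.1·(7) + 0.1·(7) + 0.8·(7) = 7
E[Middle] = 0.1·(0) + 0.1·(3) + 0.8·(3) = 2.7
E[Bottom] = 0.1·(-3) + 0.1·(14) + 0.8·(14) = 12.3
Best response: Bottom (12.3 is the largest).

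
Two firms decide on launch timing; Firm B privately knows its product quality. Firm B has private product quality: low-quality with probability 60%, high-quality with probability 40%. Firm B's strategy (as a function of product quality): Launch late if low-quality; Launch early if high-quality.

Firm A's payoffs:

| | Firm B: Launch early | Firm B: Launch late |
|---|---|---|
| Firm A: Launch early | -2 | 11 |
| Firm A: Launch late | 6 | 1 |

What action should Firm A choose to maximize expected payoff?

Launch early

E[Launch early] = 0.6·(11) + 0.4·(-2) = 5.8
E[Launch late] = 0.6·(1) + 0.4·(6) = 3
Best response: Launch early (5.8 is the largest).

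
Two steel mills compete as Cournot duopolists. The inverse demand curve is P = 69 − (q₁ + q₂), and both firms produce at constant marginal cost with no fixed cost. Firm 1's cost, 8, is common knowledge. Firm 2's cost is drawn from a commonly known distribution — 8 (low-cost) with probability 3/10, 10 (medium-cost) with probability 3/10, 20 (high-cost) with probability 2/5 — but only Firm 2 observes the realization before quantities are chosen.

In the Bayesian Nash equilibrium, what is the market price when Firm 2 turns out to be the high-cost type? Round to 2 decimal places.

Type-c best response for Firm 2: q₂(c) = (69 − c)/2 − q₁/2.
Firm 1 maximizes expected profit; its first-order condition is 69 − 2q₁ − E[q₂] − 8 = 0.
Substituting E[q₂] and solving: E[c₂] = 13.4, so q₁ = (69 − 2·8 + 13.4)/3 = 22.1333.
q₂(high-cost) = 13.4333, so P = 69 − (22.1333 + 13.4333) = 33.4333.

33.43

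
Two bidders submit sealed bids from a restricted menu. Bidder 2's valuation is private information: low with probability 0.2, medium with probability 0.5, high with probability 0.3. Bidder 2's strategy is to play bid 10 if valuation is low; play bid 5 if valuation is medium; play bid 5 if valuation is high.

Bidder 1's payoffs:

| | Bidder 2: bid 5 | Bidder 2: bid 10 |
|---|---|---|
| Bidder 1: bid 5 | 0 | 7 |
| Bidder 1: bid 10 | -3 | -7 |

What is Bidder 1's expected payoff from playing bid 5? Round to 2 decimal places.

Take the expectation over Bidder 2's valuation, weighting each type's action by its prior probability.
E[bid 5] = 0.2·7 + 0.5·0 + 0.3·0 = 1.4 + 0 + 0 = 1.4

1.40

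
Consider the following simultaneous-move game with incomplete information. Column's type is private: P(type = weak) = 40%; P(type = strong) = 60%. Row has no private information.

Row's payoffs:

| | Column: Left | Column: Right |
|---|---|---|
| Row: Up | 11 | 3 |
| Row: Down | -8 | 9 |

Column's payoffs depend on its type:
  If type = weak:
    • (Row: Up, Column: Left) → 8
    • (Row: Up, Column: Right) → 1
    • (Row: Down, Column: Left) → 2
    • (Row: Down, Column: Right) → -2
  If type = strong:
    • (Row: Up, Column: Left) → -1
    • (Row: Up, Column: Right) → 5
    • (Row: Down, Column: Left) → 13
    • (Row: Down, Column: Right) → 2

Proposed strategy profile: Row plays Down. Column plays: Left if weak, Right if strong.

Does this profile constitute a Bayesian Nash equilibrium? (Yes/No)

Row plays Down: E[Down] = 0.4·(-8) + 0.6·(9) = 2.2; E[Up] = 6.2. Not best-responding. ✗
Column (type weak), facing Down: Left gives 2, Right gives -2. Proposed Left is best. ✓
Column (type strong), facing Down: Left gives 13, Right gives 2. Proposed Right is not best — profitable deviation exists. ✗

No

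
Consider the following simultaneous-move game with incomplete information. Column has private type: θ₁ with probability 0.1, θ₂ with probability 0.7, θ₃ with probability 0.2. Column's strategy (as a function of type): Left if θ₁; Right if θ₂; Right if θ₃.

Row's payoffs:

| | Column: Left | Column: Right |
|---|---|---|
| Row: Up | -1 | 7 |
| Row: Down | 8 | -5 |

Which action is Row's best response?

Up

E[Up] = 0.1·(-1) + 0.7·(7) + 0.2·(7) = 6.2
E[Down] = 0.1·(8) + 0.7·(-5) + 0.2·(-5) = -3.7
Best response: Up (6.2 is the largest).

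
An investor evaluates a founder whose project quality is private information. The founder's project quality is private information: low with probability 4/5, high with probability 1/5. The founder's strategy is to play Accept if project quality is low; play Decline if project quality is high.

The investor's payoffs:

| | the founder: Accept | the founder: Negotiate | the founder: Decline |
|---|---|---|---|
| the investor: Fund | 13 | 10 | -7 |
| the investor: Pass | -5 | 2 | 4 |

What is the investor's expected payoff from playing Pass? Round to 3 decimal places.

-3.200

Take the expectation over the founder's project quality, weighting each type's action by its prior probability.
E[Pass] = 4/5·(-5) + 1/5·4 = (-4) + 4/5 = -16/5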